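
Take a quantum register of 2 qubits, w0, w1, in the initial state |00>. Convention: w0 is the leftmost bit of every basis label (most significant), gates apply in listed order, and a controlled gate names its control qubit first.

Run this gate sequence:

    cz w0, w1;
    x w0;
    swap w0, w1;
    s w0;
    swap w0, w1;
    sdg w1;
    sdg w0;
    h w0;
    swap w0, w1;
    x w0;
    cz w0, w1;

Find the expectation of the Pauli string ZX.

The observable ZX averages to -1.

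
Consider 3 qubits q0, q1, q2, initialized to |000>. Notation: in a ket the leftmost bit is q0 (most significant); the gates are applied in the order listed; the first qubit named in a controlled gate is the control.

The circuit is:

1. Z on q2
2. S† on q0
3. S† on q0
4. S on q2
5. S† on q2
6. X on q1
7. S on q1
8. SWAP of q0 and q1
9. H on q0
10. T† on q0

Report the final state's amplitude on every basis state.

After the circuit, the state carries amplitude sqrt(2)*I/2 on |000>, -sqrt(2)*exp(I*pi/4)/2 on |100>, and 0 on every other basis state. Key observation: the block from step 4 through step 5 cancels to the identity and can be dropped.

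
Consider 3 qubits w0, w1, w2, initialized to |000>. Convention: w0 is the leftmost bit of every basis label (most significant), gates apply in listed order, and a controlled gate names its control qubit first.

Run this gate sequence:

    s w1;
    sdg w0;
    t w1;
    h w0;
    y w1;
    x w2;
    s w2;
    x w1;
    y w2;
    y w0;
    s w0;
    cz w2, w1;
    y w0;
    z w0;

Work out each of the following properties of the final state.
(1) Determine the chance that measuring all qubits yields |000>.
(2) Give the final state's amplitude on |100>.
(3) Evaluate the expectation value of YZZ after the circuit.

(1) A full measurement returns |000> with probability 1/2.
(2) The final state's coefficient on |100> equals -sqrt(2)*I/2.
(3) In the final state, YZZ has expectation 1.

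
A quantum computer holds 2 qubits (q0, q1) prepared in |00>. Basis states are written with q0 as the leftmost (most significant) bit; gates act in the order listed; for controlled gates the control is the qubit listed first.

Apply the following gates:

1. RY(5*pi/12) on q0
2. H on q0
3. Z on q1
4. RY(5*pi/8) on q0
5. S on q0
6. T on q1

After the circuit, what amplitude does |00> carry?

The final state's coefficient on |00> equals -sqrt(2)*sqrt(sqrt(2)/4 + 1/2)*sin(5*pi/16)/4 - sqrt(6)*sqrt(1/2 - sqrt(2)/4)*sin(5*pi/16)/4 - sqrt(2)*sqrt(1/2 - sqrt(2)/4)*sin(5*pi/16)/4 - sqrt(2)*sqrt(1/2 - sqrt(2)/4)*cos(5*pi/16)/4 + sqrt(6)*sqrt(1/2 - sqrt(2)/4)*cos(5*pi/16)/4 + sqrt(2)*sqrt(sqrt(2)/4 + 1/2)*cos(5*pi/16)/4 + sqrt(6)*sqrt(sqrt(2)/4 + 1/2)*cos(5*pi/16)/4 + sqrt(6)*sqrt(sqrt(2)/4 + 1/2)*sin(5*pi/16)/4.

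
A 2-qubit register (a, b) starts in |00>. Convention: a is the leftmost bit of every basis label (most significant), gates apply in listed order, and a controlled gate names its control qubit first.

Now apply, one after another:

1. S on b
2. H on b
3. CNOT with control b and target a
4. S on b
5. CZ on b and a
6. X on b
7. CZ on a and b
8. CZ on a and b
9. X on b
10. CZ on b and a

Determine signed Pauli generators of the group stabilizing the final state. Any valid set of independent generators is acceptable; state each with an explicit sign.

The final state is stabilized by the group generated by +XY, +ZZ; other independent generating sets are equally valid.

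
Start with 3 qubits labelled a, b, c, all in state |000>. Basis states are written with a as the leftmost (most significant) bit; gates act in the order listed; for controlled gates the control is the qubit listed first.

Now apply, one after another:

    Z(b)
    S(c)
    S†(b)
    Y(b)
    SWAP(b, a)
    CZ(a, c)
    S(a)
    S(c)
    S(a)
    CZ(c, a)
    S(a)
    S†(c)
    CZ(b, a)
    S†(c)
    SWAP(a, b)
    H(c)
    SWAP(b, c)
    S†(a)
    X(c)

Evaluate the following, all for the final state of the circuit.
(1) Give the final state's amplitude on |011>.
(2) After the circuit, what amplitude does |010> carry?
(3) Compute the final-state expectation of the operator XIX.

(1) |011> carries amplitude 0 in the final state.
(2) The amplitude on |010> is sqrt(2)/2.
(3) The observable XIX averages to 0.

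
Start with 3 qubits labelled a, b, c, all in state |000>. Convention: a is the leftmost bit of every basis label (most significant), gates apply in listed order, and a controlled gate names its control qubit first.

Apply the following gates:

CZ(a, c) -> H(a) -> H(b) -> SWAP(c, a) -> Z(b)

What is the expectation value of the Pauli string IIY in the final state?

The observable IIY averages to 0.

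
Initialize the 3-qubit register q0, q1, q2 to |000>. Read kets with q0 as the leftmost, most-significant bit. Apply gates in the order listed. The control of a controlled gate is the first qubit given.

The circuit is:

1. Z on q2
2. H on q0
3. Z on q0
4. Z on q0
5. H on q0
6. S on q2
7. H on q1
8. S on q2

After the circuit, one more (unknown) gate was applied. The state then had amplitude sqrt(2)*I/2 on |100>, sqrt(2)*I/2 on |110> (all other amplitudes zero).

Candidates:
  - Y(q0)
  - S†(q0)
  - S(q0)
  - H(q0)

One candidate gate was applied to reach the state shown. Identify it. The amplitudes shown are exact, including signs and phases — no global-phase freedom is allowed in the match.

The applied gate was Y(q0). Key observation: the block from step 2 through step 5 cancels to the identity and can be dropped.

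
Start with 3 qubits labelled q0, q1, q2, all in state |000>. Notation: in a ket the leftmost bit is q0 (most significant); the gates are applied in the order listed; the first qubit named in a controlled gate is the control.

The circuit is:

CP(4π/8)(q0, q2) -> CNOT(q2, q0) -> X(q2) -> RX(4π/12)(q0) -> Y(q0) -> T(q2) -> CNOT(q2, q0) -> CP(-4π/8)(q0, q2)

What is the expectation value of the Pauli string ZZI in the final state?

The observable ZZI averages to 1/2.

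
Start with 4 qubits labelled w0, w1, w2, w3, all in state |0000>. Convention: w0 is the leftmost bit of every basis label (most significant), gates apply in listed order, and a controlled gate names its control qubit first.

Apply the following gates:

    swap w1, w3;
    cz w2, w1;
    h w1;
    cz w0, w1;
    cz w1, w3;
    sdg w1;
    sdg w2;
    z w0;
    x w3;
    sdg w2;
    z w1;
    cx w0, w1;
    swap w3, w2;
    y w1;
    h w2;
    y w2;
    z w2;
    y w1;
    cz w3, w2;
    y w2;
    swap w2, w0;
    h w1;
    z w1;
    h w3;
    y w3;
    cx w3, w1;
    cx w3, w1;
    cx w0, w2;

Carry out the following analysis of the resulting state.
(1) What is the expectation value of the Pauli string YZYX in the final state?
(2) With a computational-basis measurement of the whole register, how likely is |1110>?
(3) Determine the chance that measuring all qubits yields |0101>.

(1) In the final state, YZYX has expectation 0. Key observation: the block from step 26 through step 27 cancels to the identity and can be dropped.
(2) The probability of measuring |1110> is 1/8.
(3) The probability of measuring |0101> is 1/8.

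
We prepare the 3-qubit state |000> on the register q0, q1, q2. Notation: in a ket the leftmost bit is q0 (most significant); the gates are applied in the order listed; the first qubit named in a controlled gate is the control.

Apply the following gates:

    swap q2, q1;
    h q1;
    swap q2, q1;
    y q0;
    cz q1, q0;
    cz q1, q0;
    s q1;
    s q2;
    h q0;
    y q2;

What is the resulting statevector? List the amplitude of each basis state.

After the circuit, the state carries amplitude I/2 on |000>, -1/2 on |001>, 0 on |010>, 0 on |011>, -I/2 on |100>, 1/2 on |101>, 0 on |110>, 0 on |111>. Key observation: gates 5-6 undo each other exactly, leaving only the rest of the circuit to track.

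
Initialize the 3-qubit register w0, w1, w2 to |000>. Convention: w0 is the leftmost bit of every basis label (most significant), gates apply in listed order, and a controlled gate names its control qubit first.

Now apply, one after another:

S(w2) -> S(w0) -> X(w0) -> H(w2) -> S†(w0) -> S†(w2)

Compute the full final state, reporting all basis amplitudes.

The resulting statevector has amplitude -sqrt(2)*I/2 on |100>, -sqrt(2)/2 on |101>, and 0 on every other basis state.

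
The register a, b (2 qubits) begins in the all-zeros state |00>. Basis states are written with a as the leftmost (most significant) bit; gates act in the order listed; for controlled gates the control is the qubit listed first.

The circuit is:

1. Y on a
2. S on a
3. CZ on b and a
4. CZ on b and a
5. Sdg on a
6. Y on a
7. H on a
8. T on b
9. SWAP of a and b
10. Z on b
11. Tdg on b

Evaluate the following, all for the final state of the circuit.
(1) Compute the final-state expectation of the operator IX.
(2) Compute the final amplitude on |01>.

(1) In the final state, IX has expectation -sqrt(2)/2. Key observation: the block from step 1 through step 6 cancels to the identity and can be dropped.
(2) The final state's coefficient on |01> equals sqrt(2)*exp(3*I*pi/4)/2.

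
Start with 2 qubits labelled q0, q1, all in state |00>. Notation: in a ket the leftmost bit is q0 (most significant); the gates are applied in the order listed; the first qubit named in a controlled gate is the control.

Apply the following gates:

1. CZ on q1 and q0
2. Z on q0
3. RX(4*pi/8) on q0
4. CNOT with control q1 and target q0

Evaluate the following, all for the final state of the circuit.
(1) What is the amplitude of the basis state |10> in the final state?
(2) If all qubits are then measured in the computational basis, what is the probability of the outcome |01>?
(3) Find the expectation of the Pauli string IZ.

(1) |10> carries amplitude -sqrt(2)*I/2 in the final state.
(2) The probability of measuring |01> is 0.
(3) The expectation value of IZ is 1.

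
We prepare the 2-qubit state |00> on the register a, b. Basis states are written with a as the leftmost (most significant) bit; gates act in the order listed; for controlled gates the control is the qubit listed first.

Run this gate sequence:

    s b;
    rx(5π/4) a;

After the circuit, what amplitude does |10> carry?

The amplitude on |10> is -I*sqrt(sqrt(2) + 2)/2.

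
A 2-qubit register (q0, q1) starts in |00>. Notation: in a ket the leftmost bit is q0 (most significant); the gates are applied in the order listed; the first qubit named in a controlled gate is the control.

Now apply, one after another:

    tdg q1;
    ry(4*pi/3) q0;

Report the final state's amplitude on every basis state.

The resulting statevector has amplitude -1/2 on |00>, 0 on |01>, sqrt(3)/2 on |10>, 0 on |11>.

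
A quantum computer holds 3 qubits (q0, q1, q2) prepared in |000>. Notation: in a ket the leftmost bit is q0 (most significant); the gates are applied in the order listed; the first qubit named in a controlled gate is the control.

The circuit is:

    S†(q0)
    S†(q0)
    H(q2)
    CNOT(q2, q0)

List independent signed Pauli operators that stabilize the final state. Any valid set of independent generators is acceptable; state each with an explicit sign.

The stabilizer group can be generated by +XIX, +ZIZ, +IZI, among other valid generating sets.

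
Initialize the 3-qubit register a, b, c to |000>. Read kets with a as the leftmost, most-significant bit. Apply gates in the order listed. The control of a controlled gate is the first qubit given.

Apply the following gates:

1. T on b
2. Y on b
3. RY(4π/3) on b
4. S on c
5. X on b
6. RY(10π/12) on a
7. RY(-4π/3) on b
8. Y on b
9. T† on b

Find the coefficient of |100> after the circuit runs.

|100> carries amplitude sqrt(6)/8 + 3*sqrt(2)/8 in the final state.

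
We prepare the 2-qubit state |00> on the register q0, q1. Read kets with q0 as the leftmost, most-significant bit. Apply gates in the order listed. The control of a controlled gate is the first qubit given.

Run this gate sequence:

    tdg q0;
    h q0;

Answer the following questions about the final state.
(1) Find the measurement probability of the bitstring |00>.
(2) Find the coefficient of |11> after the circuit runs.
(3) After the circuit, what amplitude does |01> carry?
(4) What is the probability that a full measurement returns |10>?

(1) A full measurement returns |00> with probability 1/2.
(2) |11> carries amplitude 0 in the final state.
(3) |01> carries amplitude 0 in the final state.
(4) A full measurement returns |10> with probability 1/2.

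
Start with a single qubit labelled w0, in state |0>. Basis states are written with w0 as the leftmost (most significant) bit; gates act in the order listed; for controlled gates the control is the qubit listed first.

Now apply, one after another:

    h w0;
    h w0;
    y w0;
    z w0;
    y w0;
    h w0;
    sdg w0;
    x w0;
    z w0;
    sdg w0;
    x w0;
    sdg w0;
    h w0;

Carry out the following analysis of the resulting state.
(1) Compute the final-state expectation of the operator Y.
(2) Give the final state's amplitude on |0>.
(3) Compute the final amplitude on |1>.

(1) The expectation value of Y is -1.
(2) The final state's coefficient on |0> equals 1/2 - I/2.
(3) The amplitude on |1> is -1/2 - I/2.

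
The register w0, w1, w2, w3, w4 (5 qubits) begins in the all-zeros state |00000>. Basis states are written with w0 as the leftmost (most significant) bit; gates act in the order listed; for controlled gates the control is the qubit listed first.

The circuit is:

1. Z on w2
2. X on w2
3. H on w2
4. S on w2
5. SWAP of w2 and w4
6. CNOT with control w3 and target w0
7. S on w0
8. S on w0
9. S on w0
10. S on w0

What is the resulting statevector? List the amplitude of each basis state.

The resulting statevector has amplitude sqrt(2)/2 on |00000>, -sqrt(2)*I/2 on |00001>, and 0 on every other basis state. Key observation: steps 7-10 multiply out to the identity, so the circuit reduces to the remaining gates.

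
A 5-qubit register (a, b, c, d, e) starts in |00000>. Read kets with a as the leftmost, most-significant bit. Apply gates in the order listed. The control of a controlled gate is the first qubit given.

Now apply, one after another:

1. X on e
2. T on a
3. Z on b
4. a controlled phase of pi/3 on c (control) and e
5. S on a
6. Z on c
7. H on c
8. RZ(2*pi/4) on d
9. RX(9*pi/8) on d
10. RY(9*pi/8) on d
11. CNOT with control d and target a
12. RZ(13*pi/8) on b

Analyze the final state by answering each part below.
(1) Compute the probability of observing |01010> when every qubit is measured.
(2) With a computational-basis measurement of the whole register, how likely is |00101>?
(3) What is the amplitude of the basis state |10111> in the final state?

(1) The probability of measuring |01010> is 0.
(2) A full measurement returns |00101> with probability sqrt(2)/16 + 3/8.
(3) |10111> carries amplitude (-1/8 - I/8)*sqrt(4 - 2*sqrt(2))*exp(7*I*pi/16) in the final state.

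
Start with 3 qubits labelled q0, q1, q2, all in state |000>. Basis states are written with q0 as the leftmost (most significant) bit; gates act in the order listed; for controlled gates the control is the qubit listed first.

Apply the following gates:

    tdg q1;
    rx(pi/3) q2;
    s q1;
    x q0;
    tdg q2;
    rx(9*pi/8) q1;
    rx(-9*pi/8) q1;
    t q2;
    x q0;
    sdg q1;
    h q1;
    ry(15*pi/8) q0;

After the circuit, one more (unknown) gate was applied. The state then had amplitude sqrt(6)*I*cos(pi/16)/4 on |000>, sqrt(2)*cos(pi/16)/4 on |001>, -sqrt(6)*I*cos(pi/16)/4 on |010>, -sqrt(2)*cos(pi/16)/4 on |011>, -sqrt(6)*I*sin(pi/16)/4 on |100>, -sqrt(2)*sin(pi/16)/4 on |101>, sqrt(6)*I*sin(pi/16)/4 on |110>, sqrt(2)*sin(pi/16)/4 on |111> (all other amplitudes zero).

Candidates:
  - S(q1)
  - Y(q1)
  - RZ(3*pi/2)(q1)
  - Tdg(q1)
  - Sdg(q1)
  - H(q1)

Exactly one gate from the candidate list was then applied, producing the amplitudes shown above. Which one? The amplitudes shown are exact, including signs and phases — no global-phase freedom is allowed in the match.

It was Y(q1) that produced the state shown. Key observation: steps 3-10 multiply out to the identity, so the circuit reduces to the remaining gates.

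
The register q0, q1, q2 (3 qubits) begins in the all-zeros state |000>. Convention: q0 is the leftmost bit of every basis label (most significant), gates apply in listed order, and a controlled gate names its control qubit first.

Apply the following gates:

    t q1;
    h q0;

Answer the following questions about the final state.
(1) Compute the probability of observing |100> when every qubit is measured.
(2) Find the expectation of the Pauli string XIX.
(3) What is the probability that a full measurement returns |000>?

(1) A full measurement returns |100> with probability 1/2.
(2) The observable XIX averages to 0.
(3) Outcome |000> occurs with probability 1/2.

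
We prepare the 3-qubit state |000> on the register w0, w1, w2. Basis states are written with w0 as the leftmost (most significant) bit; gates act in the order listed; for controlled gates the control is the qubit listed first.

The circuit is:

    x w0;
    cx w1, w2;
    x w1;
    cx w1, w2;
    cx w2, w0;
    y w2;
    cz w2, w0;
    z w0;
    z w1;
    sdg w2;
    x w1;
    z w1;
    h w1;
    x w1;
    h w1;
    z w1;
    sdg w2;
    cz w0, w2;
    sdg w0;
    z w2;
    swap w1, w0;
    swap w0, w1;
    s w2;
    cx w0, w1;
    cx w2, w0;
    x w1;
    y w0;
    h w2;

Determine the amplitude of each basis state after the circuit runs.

The resulting statevector has amplitude -sqrt(2)/2 on |110>, -sqrt(2)/2 on |111>, and 0 on every other basis state. Key observation: gates 13-16 undo each other exactly, leaving only the rest of the circuit to track.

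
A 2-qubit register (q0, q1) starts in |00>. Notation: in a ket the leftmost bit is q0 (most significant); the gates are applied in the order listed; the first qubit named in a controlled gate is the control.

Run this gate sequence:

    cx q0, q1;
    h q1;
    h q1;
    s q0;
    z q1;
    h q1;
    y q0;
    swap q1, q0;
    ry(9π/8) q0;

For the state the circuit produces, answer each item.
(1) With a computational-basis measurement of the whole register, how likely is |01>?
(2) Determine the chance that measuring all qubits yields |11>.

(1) A full measurement returns |01> with probability sqrt(2 - sqrt(2))/4 + 1/2. Key observation: the block from step 2 through step 3 cancels to the identity and can be dropped.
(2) Outcome |11> occurs with probability 1/2 - sqrt(2 - sqrt(2))/4.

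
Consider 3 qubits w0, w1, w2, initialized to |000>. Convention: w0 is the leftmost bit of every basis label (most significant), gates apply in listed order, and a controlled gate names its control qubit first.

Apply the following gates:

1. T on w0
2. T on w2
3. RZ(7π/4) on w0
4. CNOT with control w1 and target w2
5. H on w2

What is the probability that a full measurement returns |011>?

A full measurement returns |011> with probability 0.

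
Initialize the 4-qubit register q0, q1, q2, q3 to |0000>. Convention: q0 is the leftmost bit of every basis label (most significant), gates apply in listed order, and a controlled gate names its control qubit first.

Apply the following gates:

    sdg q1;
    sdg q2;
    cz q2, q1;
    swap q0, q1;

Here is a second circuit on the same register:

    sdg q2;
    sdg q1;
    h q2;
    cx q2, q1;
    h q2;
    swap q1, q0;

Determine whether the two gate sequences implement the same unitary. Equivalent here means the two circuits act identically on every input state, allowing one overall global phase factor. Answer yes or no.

No — the two circuits implement different unitaries, even allowing a global phase.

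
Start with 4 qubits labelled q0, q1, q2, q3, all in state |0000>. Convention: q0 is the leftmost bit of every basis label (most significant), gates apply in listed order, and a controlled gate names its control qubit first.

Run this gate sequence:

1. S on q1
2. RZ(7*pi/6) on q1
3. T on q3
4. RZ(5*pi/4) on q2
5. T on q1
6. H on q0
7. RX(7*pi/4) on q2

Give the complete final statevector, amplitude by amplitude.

The resulting statevector has amplitude -sqrt(2*sqrt(2) + 4)*exp(19*I*pi/24)/4 on |0000>, sqrt(4 - 2*sqrt(2))*exp(7*I*pi/24)/4 on |0010>, -sqrt(2*sqrt(2) + 4)*exp(19*I*pi/24)/4 on |1000>, sqrt(4 - 2*sqrt(2))*exp(7*I*pi/24)/4 on |1010>, and 0 on every other basis state.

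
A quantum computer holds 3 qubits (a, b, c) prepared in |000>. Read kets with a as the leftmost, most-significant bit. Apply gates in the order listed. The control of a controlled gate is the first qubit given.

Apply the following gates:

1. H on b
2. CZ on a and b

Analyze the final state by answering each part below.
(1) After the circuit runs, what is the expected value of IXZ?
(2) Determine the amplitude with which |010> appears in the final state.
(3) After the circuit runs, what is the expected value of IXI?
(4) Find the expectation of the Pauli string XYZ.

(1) The observable IXZ averages to 1.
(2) |010> carries amplitude sqrt(2)/2 in the final state.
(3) The observable IXI averages to 1.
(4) The expectation value of XYZ is 0.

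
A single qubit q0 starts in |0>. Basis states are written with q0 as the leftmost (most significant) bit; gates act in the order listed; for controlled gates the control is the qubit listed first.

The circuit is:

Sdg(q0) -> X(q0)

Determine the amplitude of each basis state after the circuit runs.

The resulting statevector has amplitude 0 on |0>, 1 on |1>.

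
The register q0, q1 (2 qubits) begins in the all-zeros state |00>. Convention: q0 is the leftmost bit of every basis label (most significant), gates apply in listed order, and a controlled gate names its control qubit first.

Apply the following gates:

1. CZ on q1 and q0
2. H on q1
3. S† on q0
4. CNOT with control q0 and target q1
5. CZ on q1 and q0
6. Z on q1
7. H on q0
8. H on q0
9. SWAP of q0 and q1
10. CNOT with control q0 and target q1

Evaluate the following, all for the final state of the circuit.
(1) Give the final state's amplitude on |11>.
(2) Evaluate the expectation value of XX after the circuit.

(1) The amplitude on |11> is -sqrt(2)/2.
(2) The expectation value of XX is -1.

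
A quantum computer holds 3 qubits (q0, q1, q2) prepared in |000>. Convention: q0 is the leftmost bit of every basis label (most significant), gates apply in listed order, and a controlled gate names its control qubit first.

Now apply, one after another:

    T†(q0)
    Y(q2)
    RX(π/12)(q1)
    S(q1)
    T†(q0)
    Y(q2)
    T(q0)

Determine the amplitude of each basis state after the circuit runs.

After the circuit, the state carries amplitude sqrt(2 - sqrt(2))/4 + sqrt(3*sqrt(2) + 6)/4 on |000>, -sqrt(6 - 3*sqrt(2))/4 + sqrt(sqrt(2) + 2)/4 on |010>, and 0 on every other basis state.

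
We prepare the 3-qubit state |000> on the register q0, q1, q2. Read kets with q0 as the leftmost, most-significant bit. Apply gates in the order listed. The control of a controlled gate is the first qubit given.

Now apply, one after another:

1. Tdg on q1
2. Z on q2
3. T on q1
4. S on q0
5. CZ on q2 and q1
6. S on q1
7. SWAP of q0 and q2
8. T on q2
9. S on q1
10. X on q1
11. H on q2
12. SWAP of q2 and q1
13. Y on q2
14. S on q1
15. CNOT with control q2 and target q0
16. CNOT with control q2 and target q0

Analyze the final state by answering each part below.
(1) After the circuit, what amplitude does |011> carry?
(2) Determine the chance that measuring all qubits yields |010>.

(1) The final state's coefficient on |011> equals 0. Key observation: steps 15-16 multiply out to the identity, so the circuit reduces to the remaining gates.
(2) The probability of measuring |010> is 1/2.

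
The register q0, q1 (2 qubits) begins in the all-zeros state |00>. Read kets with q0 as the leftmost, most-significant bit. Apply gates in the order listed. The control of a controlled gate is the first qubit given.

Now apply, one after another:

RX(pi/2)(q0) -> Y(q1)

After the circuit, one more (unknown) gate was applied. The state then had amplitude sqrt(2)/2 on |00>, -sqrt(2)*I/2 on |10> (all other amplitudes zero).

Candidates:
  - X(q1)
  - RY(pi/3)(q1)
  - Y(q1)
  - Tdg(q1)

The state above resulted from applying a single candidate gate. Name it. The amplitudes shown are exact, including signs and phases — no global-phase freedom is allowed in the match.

It was Y(q1) that produced the state shown.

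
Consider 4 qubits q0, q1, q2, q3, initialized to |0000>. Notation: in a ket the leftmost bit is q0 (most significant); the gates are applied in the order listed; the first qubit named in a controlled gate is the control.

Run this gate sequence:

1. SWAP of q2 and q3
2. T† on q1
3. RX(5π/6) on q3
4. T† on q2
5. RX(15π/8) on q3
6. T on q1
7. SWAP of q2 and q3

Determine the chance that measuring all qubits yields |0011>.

The probability of measuring |0011> is 0.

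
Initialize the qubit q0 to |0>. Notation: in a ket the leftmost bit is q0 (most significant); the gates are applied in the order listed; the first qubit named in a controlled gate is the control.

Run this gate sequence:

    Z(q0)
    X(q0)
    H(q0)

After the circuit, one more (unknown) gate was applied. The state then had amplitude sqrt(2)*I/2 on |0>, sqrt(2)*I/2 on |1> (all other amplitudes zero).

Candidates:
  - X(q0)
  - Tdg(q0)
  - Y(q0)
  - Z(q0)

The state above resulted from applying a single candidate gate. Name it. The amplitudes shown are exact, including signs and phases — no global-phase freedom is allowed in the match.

The unique candidate consistent with the amplitudes is Y(q0).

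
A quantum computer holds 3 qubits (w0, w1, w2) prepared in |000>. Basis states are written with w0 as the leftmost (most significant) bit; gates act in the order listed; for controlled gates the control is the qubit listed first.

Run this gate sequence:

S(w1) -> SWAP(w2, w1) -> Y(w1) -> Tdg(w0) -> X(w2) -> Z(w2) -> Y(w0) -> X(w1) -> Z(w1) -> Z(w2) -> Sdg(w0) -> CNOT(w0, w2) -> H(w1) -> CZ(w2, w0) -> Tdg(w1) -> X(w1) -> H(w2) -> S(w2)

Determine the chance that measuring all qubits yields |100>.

A full measurement returns |100> with probability 1/4.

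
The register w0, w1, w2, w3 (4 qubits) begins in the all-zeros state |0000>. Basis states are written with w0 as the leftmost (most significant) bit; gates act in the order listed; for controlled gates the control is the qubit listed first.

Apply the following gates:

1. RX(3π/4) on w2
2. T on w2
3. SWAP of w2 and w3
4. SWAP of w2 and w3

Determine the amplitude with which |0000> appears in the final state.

The final state's coefficient on |0000> equals sqrt(2 - sqrt(2))/2.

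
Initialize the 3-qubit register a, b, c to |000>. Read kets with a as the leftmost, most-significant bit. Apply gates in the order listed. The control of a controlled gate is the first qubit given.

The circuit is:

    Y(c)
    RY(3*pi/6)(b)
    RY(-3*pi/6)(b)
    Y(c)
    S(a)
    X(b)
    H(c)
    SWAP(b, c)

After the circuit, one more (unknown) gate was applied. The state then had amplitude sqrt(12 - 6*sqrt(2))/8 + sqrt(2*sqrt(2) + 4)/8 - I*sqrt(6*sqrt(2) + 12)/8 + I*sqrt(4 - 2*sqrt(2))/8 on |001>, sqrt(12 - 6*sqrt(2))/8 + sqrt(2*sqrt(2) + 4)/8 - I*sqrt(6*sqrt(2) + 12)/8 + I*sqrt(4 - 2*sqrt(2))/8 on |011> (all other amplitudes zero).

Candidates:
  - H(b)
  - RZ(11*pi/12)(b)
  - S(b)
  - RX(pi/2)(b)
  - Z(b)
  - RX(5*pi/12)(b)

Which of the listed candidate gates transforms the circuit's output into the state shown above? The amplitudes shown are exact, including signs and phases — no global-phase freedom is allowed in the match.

It was RX(5*pi/12)(b) that produced the state shown.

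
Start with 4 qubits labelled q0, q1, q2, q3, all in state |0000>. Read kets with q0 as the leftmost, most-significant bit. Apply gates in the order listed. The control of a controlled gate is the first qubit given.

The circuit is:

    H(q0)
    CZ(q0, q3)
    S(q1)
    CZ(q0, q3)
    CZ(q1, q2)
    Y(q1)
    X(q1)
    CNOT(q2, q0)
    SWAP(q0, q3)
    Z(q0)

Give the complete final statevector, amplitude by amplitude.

The resulting statevector has amplitude sqrt(2)*I/2 on |0000>, sqrt(2)*I/2 on |0001>, and 0 on every other basis state.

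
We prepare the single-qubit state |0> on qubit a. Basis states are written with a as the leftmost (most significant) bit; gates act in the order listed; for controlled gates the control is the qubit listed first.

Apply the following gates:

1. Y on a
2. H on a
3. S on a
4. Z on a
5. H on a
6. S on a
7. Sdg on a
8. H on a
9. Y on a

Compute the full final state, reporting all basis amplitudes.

After the circuit, the state carries amplitude sqrt(2)*I/2 on |0>, -sqrt(2)/2 on |1>.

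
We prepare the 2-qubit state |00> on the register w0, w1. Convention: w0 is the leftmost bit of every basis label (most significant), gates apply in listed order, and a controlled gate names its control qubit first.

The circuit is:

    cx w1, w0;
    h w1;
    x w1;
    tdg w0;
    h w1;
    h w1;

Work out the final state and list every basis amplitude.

The resulting statevector has amplitude sqrt(2)/2 on |00>, sqrt(2)/2 on |01>, 0 on |10>, 0 on |11>. Key observation: gates 5-6 undo each other exactly, leaving only the rest of the circuit to track.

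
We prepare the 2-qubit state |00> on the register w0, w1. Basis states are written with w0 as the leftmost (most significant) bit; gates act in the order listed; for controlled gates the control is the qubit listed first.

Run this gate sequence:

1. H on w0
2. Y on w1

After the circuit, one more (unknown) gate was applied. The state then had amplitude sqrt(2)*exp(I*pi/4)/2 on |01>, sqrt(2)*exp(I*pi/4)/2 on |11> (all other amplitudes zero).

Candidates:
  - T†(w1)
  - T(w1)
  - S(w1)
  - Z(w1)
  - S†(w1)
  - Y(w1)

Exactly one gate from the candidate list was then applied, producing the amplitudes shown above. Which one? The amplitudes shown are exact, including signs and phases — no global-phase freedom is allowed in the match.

The applied gate was T†(w1).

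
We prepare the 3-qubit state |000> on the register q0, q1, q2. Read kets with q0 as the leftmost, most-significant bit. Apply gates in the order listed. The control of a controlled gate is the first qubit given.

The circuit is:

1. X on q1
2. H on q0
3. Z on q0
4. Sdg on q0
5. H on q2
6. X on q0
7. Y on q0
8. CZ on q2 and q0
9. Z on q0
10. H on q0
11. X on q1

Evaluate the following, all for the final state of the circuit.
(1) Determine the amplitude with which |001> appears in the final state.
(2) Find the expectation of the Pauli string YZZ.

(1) |001> carries amplitude sqrt(2)*(-1 - I)/4 in the final state.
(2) The observable YZZ averages to -1.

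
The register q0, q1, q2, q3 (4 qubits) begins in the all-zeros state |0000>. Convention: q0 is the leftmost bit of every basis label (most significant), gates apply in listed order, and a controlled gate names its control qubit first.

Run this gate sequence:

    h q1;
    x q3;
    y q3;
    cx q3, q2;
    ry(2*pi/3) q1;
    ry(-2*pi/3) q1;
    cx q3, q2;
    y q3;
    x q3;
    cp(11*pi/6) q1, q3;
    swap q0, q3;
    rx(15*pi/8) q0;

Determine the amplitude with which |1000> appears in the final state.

The final state's coefficient on |1000> equals -sqrt(2)*I*sin(pi/16)/2. Key observation: gates 2-9 undo each other exactly, leaving only the rest of the circuit to track.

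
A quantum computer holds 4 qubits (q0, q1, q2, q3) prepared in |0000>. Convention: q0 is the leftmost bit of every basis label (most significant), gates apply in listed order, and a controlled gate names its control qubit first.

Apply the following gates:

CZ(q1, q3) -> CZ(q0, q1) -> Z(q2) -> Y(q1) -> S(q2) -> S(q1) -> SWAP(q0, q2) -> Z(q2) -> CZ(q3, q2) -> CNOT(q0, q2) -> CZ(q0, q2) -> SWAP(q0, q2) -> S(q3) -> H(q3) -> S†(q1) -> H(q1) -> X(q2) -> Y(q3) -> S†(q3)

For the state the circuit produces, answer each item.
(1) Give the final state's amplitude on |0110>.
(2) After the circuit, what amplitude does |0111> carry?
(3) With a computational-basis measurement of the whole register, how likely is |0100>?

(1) The final state's coefficient on |0110> equals -1/2.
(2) |0111> carries amplitude -I/2 in the final state.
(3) A full measurement returns |0100> with probability 0.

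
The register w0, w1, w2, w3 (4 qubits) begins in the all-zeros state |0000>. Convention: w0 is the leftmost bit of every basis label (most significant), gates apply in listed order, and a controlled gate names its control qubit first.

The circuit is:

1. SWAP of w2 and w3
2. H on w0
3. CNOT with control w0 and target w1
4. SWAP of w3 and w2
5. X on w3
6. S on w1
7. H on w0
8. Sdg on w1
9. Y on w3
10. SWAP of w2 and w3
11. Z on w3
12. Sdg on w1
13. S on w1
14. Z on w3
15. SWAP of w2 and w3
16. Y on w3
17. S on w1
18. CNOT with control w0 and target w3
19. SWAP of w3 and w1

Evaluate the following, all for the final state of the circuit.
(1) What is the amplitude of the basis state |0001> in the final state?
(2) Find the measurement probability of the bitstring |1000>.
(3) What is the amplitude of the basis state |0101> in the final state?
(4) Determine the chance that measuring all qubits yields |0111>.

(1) The final state's coefficient on |0001> equals 0. Key observation: gates 9-16 undo each other exactly, leaving only the rest of the circuit to track.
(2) The probability of measuring |1000> is 1/4.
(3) The amplitude on |0101> is I/2.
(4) Outcome |0111> occurs with probability 0.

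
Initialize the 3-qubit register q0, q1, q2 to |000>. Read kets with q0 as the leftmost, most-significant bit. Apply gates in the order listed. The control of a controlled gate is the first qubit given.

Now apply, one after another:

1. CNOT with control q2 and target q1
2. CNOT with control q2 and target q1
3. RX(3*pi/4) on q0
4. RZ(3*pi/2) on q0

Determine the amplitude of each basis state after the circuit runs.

After the circuit, the state carries amplitude -sqrt(2 - sqrt(2))*exp(I*pi/4)/2 on |000>, sqrt(sqrt(2) + 2)*exp(I*pi/4)/2 on |100>, and 0 on every other basis state. Key observation: steps 1-2 multiply out to the identity, so the circuit reduces to the remaining gates.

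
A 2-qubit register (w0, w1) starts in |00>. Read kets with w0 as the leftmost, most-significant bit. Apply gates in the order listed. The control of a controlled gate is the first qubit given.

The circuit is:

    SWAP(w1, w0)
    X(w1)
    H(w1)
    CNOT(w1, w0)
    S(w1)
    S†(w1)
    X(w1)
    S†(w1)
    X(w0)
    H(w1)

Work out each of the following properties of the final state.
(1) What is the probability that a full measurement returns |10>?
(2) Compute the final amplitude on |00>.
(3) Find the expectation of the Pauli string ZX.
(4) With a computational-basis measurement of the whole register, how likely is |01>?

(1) The probability of measuring |10> is 1/4.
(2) The amplitude on |00> is -1/2.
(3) In the final state, ZX has expectation 1.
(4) Outcome |01> occurs with probability 1/4.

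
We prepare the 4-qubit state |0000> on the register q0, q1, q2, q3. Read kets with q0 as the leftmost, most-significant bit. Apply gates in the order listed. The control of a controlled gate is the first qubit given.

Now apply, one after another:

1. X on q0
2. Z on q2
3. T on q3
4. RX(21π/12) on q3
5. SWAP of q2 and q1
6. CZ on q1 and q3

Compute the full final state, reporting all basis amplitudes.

The final amplitudes are -sqrt(sqrt(2) + 2)/2 on |1000>, -I*sqrt(2 - sqrt(2))/2 on |1001>, and 0 on every other basis state.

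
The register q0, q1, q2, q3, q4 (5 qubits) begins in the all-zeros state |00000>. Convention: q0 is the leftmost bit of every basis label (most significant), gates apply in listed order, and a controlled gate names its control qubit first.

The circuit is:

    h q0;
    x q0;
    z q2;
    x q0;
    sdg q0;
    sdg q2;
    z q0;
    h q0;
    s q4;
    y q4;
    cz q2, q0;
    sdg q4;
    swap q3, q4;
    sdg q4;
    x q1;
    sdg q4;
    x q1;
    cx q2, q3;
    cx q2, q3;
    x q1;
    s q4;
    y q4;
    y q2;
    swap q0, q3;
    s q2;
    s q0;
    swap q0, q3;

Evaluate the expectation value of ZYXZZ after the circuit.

The expectation value of ZYXZZ is 0. Key observation: steps 16-21 multiply out to the identity, so the circuit reduces to the remaining gates.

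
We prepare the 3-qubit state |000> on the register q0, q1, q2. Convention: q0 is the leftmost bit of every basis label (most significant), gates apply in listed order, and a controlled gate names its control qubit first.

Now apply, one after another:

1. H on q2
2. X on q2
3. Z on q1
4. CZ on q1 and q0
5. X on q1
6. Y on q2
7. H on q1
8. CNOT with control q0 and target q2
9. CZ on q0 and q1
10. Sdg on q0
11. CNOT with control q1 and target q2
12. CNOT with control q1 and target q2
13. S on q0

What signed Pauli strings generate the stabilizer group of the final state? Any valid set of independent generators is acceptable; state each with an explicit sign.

The final state is stabilized by the group generated by -IXI, -IIX, +ZII; other independent generating sets are equally valid. Key observation: steps 10-13 multiply out to the identity, so the circuit reduces to the remaining gates.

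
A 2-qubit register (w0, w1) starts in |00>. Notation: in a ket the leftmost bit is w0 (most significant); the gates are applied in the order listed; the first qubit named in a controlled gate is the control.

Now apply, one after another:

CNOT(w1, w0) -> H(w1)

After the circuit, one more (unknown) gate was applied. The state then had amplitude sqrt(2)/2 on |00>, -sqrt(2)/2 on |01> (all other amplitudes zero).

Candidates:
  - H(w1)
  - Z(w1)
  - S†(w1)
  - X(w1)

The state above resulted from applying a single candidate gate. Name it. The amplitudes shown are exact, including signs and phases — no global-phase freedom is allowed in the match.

The unique candidate consistent with the amplitudes is Z(w1).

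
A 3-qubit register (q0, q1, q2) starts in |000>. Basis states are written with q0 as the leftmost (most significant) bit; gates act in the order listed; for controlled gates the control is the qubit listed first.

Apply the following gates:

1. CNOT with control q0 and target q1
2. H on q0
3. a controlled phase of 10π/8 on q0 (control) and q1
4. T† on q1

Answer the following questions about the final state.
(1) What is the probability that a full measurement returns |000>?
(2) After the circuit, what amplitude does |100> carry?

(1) A full measurement returns |000> with probability 1/2.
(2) The amplitude on |100> is sqrt(2)/2.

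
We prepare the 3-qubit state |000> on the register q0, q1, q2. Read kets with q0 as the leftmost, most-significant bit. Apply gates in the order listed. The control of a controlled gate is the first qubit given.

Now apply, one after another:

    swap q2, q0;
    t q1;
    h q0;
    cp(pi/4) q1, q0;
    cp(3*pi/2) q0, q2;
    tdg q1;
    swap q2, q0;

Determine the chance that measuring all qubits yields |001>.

Outcome |001> occurs with probability 1/2.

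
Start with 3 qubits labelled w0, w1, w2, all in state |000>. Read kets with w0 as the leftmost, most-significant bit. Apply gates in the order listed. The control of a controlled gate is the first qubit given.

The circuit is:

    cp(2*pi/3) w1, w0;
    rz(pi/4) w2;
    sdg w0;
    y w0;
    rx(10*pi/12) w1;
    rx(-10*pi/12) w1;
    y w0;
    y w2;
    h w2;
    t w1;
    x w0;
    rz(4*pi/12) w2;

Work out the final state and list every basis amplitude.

The resulting statevector has amplitude sqrt(2)*exp(5*I*pi/24)/2 on |100>, -sqrt(2)*exp(13*I*pi/24)/2 on |101>, and 0 on every other basis state. Key observation: the block from step 4 through step 7 cancels to the identity and can be dropped.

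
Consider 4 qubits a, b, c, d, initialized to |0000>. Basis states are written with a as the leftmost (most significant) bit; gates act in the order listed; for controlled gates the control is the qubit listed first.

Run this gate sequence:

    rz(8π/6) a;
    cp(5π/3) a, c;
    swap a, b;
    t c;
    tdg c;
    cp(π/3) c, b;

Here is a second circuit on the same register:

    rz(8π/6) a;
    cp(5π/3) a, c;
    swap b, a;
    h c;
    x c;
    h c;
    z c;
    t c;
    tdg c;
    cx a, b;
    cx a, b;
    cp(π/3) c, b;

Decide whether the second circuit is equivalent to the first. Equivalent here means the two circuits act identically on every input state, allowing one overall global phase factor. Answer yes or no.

Yes: on every input state the two circuits agree up to one overall phase factor.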